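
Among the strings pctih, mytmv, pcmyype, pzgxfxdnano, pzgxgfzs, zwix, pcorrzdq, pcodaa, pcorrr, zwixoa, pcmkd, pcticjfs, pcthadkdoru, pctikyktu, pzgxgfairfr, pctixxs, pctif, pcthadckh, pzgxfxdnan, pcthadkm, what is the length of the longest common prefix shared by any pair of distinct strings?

Equivalently: take the maximum, over all pairs, of their longest common prefix length.
"pzgxfxdnan" and "pzgxfxdnano" agree on "pzgxfxdnan" (10 characters) before diverging; nothing deeper is shared.
Longest shared-prefix length: 10

10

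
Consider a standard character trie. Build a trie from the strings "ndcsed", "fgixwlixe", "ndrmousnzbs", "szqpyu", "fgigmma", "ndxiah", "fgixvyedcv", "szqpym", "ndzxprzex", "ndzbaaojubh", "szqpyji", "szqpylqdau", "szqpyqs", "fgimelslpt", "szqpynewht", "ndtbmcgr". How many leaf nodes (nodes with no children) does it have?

16

Leaves are exactly the stored words that no other stored word extends.
Those words: "fgigmma", "fgimelslpt", "fgixvyedcv", "fgixwlixe", "ndcsed", "ndrmousnzbs", "ndtbmcgr", "ndxiah", "ndzbaaojubh", "ndzxprzex", "szqpyji", "szqpylqdau", "szqpym", "szqpynewht", "szqpyqs", "szqpyu"
Leaf count: 16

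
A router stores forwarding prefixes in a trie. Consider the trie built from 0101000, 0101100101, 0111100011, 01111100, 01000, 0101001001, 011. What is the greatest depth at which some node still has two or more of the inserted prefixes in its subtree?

Equivalently: take the maximum, over all pairs, of their longest common prefix length.
e.g. "0101000" and "0101001001" share the prefix "010100" of length 6; no pair shares a longer one.
Longest shared-prefix length: 6

6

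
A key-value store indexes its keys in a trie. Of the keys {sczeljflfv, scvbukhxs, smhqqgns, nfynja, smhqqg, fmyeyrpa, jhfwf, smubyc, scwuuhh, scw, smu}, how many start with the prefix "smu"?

2

Walk to "smu"; the words in its subtree are exactly those with that prefix.
Words under "smu": smu, smubyc
Count: 2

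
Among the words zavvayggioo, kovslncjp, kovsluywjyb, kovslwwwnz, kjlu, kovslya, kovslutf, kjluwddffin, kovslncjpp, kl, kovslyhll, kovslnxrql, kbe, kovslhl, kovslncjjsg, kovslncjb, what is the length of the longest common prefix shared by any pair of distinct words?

Look for the deepest trie node that still has at least two words in its subtree.
e.g. "kovslncjp" and "kovslncjpp" share the prefix "kovslncjp" of length 9; no pair shares a longer one.
Longest shared-prefix length: 9

9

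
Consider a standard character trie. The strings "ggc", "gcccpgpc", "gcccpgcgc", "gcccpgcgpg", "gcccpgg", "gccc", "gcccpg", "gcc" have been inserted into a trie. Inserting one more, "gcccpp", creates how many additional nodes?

1

"gcccp" is already a path in the trie; the remaining "p" must be added.
New nodes needed: |"gcccpp"| − 5 = 6 − 5 = 1.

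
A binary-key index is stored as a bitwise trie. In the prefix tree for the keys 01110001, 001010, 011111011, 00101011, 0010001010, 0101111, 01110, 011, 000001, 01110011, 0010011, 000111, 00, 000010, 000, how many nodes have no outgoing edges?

10

A leaf is a node with no children — equivalently, the end of a word that is not a proper prefix of any other stored word.
Those words: "000001", "000010", "000111", "0010001010", "0010011", "00101011", "0101111", "01110001", "01110011", "011111011"
Leaf count: 10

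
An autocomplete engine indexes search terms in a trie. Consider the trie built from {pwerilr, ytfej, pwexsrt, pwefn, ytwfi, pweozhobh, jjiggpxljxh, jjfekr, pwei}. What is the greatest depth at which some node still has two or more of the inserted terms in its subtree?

Look for the deepest trie node that still has at least two words in its subtree.
"pwefn" and "pwei" agree on "pwe" (3 characters) before diverging; nothing deeper is shared.
Longest shared-prefix length: 3

3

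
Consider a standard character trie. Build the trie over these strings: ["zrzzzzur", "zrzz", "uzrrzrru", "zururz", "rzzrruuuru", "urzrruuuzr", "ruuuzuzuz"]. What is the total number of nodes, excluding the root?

48

For each word, the new-node count is its length minus the longest prefix already in the trie:
  "zrzzzzur" → 8 new (z, r, z, z, z, z, u, r)
  "zrzz" → prefix "zrzz" already present; 0 new (none)
  "uzrrzrru" → 8 new (u, z, r, r, z, r, r, u)
  "zururz" → prefix "z" already present; 5 new (u, r, u, r, z)
  "rzzrruuuru" → 10 new (r, z, z, r, r, u, u, u, r, u)
  "urzrruuuzr" → prefix "u" already present; 9 new (r, z, r, r, u, u, u, z, r)
  "ruuuzuzuz" → prefix "r" already present; 8 new (u, u, u, z, u, z, u, z)
Total nodes = 8 + 0 + 8 + 5 + 10 + 9 + 8 = 48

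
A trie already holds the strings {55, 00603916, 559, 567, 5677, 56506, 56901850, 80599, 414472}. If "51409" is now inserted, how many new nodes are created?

The longest prefix of "51409" already in the trie is "5" (length 1).
Each of the 4 remaining characters creates one node.

4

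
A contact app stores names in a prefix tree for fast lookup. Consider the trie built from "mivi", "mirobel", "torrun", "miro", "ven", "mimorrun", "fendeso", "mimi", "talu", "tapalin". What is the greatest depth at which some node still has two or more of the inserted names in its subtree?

Look for the deepest trie node that still has at least two words in its subtree.
e.g. "miro" and "mirobel" share the prefix "miro" of length 4; no pair shares a longer one.
Longest shared-prefix length: 4

4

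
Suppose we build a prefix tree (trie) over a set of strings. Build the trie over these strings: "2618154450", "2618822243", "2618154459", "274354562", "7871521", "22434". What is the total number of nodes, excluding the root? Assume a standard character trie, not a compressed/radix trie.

36

Trie structure (* marks end of a word):
(root)
├─ 2
│  ├─ 2
│  │  └─ 4
│  │     └─ 3
│  │        └─ 4 *
│  ├─ 6
│  │  └─ 1
│  │     └─ 8
│  │        ├─ 1
│  │        │  └─ 5
│  │        │     └─ 4
│  │        │        └─ 4
│  │        │           └─ 5
│  │        │              ├─ 0 *
│  │        │              └─ 9 *
│  │        └─ 8
│  │           └─ 2
│  │              └─ 2
│  │                 └─ 2
│  │                    └─ 4
│  │                       └─ 3 *
│  └─ 7
│     └─ 4
│        └─ 3
│           └─ 5
│              └─ 4
│                 └─ 5
│                    └─ 6
│                       └─ 2 *
└─ 7
   └─ 8
      └─ 7
         └─ 1
            └─ 5
               └─ 2
                  └─ 1 *
Counting every labelled node above: 36.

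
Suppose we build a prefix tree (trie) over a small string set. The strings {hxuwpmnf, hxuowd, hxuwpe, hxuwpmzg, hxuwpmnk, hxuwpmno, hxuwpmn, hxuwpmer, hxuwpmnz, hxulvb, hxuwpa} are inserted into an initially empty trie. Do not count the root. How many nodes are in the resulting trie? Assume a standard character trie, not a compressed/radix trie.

Count nodes per top-level branch (shared prefixes stored once):
  'h'-branch (hxulvb, hxuowd, hxuwpa, hxuwpe, hxuwpmer, hxuwpmn, hxuwpmnf, hxuwpmnk, hxuwpmno, hxuwpmnz, hxuwpmzg): 23 nodes
Sum: 23

23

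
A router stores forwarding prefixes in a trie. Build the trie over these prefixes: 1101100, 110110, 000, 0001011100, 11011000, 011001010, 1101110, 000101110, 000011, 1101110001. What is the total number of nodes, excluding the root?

34

Trie structure (* marks end of a word):
(root)
├─ 0
│  ├─ 0
│  │  └─ 0 *
│  │     ├─ 0
│  │     │  └─ 1
│  │     │     └─ 1 *
│  │     └─ 1
│  │        └─ 0
│  │           └─ 1
│  │              └─ 1
│  │                 └─ 1
│  │                    └─ 0 *
│  │                       └─ 0 *
│  └─ 1
│     └─ 1
│        └─ 0
│           └─ 0
│              └─ 1
│                 └─ 0
│                    └─ 1
│                       └─ 0 *
└─ 1
   └─ 1
      └─ 0
         └─ 1
            └─ 1
               ├─ 0 *
               │  └─ 0 *
               │     └─ 0 *
               └─ 1
                  └─ 0 *
                     └─ 0
                        └─ 0
                           └─ 1 *
Counting every labelled node above: 34.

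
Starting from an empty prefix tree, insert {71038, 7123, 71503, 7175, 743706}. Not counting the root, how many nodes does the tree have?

17

Insert word by word; a character creates a node only if that edge doesn't already exist:
  "71038" → 5 new (7, 1, 0, 3, 8)
  "7123" → prefix "71" already present; 2 new (2, 3)
  "71503" → prefix "71" already present; 3 new (5, 0, 3)
  "7175" → prefix "71" already present; 2 new (7, 5)
  "743706" → prefix "7" already present; 5 new (4, 3, 7, 0, 6)
Total nodes = 5 + 2 + 3 + 2 + 5 = 17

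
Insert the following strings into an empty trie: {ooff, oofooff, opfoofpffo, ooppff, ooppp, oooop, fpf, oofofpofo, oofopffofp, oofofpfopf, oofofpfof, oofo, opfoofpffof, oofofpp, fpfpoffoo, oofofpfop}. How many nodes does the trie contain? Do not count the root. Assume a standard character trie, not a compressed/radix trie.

Insert word by word; a character creates a node only if that edge doesn't already exist:
  "ooff" → 4 new (o, o, f, f)
  "oofooff" → prefix "oof" already present; 4 new (o, o, f, f)
  "opfoofpffo" → prefix "o" already present; 9 new (p, f, o, o, f, p, f, f, o)
  "ooppff" → prefix "oo" already present; 4 new (p, p, f, f)
  "ooppp" → prefix "oopp" already present; 1 new (p)
  "oooop" → prefix "oo" already present; 3 new (o, o, p)
  "fpf" → 3 new (f, p, f)
  "oofofpofo" → prefix "oofo" already present; 5 new (f, p, o, f, o)
  "oofopffofp" → prefix "oofo" already present; 6 new (p, f, f, o, f, p)
  "oofofpfopf" → prefix "oofofp" already present; 4 new (f, o, p, f)
  "oofofpfof" → prefix "oofofpfo" already present; 1 new (f)
  "oofo" → prefix "oofo" already present; 0 new (none)
  "opfoofpffof" → prefix "opfoofpffo" already present; 1 new (f)
  "oofofpp" → prefix "oofofp" already present; 1 new (p)
  "fpfpoffoo" → prefix "fpf" already present; 6 new (p, o, f, f, o, o)
  "oofofpfop" → prefix "oofofpfop" already present; 0 new (none)
Total nodes = 4 + 4 + 9 + 4 + 1 + 3 + 3 + 5 + 6 + 4 + 1 + 0 + 1 + 1 + 6 + 0 = 52

52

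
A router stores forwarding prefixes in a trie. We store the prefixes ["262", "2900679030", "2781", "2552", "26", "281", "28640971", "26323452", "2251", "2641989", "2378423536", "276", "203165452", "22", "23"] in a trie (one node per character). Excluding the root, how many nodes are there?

Trace insertions, counting only characters that open a new branch:
  "262" → 3 new (2, 6, 2)
  "2900679030" → prefix "2" already present; 9 new (9, 0, 0, 6, 7, 9, 0, 3, 0)
  "2781" → prefix "2" already present; 3 new (7, 8, 1)
  "2552" → prefix "2" already present; 3 new (5, 5, 2)
  "26" → prefix "26" already present; 0 new (none)
  "281" → prefix "2" already present; 2 new (8, 1)
  "28640971" → prefix "28" already present; 6 new (6, 4, 0, 9, 7, 1)
  "26323452" → prefix "26" already present; 6 new (3, 2, 3, 4, 5, 2)
  "2251" → prefix "2" already present; 3 new (2, 5, 1)
  "2641989" → prefix "26" already present; 5 new (4, 1, 9, 8, 9)
  "2378423536" → prefix "2" already present; 9 new (3, 7, 8, 4, 2, 3, 5, 3, 6)
  "276" → prefix "27" already present; 1 new (6)
  "203165452" → prefix "2" already present; 8 new (0, 3, 1, 6, 5, 4, 5, 2)
  "22" → prefix "22" already present; 0 new (none)
  "23" → prefix "23" already present; 0 new (none)
Total nodes = 3 + 9 + 3 + 3 + 0 + 2 + 6 + 6 + 3 + 5 + 9 + 1 + 8 + 0 + 0 = 58

58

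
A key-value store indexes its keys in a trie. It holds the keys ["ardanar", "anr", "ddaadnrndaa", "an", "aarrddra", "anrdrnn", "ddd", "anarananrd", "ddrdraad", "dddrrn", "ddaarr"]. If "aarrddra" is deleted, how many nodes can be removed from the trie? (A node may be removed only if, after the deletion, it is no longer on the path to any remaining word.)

7

After clearing the end-marker at "aarrddra", prune upward until reaching a node still needed by another word.
The suffix "arrddra" (7 nodes) is used only by "aarrddra"; the node for "a" still has the child "r", so pruning stops there.
Nodes removed: 7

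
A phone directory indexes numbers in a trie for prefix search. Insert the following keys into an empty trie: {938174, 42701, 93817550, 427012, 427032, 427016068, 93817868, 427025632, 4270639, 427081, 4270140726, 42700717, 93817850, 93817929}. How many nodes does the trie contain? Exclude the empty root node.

Trace insertions, counting only characters that open a new branch:
  "938174" → 6 new (9, 3, 8, 1, 7, 4)
  "42701" → 5 new (4, 2, 7, 0, 1)
  "93817550" → prefix "93817" already present; 3 new (5, 5, 0)
  "427012" → prefix "42701" already present; 1 new (2)
  "427032" → prefix "4270" already present; 2 new (3, 2)
  "427016068" → prefix "42701" already present; 4 new (6, 0, 6, 8)
  "93817868" → prefix "93817" already present; 3 new (8, 6, 8)
  "427025632" → prefix "4270" already present; 5 new (2, 5, 6, 3, 2)
  "4270639" → prefix "4270" already present; 3 new (6, 3, 9)
  "427081" → prefix "4270" already present; 2 new (8, 1)
  "4270140726" → prefix "42701" already present; 5 new (4, 0, 7, 2, 6)
  "42700717" → prefix "4270" already present; 4 new (0, 7, 1, 7)
  "93817850" → prefix "938178" already present; 2 new (5, 0)
  "93817929" → prefix "93817" already present; 3 new (9, 2, 9)
Total nodes = 6 + 5 + 3 + 1 + 2 + 4 + 3 + 5 + 3 + 2 + 5 + 4 + 2 + 3 = 48

48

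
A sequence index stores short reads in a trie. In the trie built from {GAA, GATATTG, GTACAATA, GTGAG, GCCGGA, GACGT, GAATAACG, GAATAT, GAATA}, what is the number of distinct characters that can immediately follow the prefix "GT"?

The children of the "GT" node are the distinct next characters among strings starting with "GT".
Characters that immediately follow "GT" among the stored strings: {A, G}.
That node has 2 child edges.

2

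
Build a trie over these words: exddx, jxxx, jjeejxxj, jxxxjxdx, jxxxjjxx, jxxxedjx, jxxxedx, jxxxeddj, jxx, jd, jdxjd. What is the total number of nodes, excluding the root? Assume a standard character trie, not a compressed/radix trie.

Count nodes per top-level branch (shared prefixes stored once):
  'e'-branch (exddx): 5 nodes
  'j'-branch (jd, jdxjd, jjeejxxj, jxx, jxxx, jxxxeddj, jxxxedjx, jxxxedx, jxxxjjxx, jxxxjxdx): 29 nodes
Sum: 34

34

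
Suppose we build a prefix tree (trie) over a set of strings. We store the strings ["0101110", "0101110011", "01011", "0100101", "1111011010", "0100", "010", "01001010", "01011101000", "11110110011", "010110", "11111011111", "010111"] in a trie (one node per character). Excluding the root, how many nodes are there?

For each word, the new-node count is its length minus the longest prefix already in the trie:
  "0101110" → 7 new (0, 1, 0, 1, 1, 1, 0)
  "0101110011" → prefix "0101110" already present; 3 new (0, 1, 1)
  "01011" → prefix "01011" already present; 0 new (none)
  "0100101" → prefix "010" already present; 4 new (0, 1, 0, 1)
  "1111011010" → 10 new (1, 1, 1, 1, 0, 1, 1, 0, 1, 0)
  "0100" → prefix "0100" already present; 0 new (none)
  "010" → prefix "010" already present; 0 new (none)
  "01001010" → prefix "0100101" already present; 1 new (0)
  "01011101000" → prefix "0101110" already present; 4 new (1, 0, 0, 0)
  "11110110011" → prefix "11110110" already present; 3 new (0, 1, 1)
  "010110" → prefix "01011" already present; 1 new (0)
  "11111011111" → prefix "1111" already present; 7 new (1, 0, 1, 1, 1, 1, 1)
  "010111" → prefix "010111" already present; 0 new (none)
Total nodes = 7 + 3 + 0 + 4 + 10 + 0 + 0 + 1 + 4 + 3 + 1 + 7 + 0 = 40

40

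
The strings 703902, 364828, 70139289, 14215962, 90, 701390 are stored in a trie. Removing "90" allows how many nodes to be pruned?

A node on "90"'s path can go only if nothing else ends at it or branches off below it.
No other word shares any prefix with "90", so all 2 of its nodes go.
Nodes removed: 2

2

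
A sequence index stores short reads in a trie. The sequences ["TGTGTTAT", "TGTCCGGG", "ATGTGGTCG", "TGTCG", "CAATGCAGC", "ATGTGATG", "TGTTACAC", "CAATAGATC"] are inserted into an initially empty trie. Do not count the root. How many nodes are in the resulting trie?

Insert word by word; a character creates a node only if that edge doesn't already exist:
  "TGTGTTAT" → 8 new (T, G, T, G, T, T, A, T)
  "TGTCCGGG" → prefix "TGT" already present; 5 new (C, C, G, G, G)
  "ATGTGGTCG" → 9 new (A, T, G, T, G, G, T, C, G)
  "TGTCG" → prefix "TGTC" already present; 1 new (G)
  "CAATGCAGC" → 9 new (C, A, A, T, G, C, A, G, C)
  "ATGTGATG" → prefix "ATGTG" already present; 3 new (A, T, G)
  "TGTTACAC" → prefix "TGT" already present; 5 new (T, A, C, A, C)
  "CAATAGATC" → prefix "CAAT" already present; 5 new (A, G, A, T, C)
Total nodes = 8 + 5 + 9 + 1 + 9 + 3 + 5 + 5 = 45

45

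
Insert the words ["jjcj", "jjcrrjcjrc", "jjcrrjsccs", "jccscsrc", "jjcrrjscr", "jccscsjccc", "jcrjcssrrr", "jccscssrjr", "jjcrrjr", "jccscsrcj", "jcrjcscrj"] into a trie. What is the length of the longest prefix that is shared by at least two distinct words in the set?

The deepest shared node is where two words last agree before diverging.
"jccscsrc" and "jccscsrcj" agree on "jccscsrc" (8 characters) before diverging; nothing deeper is shared.
Longest shared-prefix length: 8

8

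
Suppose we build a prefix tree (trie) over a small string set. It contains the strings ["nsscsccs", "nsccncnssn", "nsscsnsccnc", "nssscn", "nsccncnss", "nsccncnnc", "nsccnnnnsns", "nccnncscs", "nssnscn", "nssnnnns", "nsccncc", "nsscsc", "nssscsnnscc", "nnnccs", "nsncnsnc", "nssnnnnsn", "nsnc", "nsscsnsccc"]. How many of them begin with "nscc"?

Filter for entries beginning with "nscc":
Words under "nscc": nsccncc, nsccncnnc, nsccncnss, nsccncnssn, nsccnnnnsns
Count: 5

5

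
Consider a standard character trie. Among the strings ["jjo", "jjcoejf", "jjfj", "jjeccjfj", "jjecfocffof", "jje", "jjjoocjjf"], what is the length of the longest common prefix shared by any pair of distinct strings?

The deepest shared node is where two words last agree before diverging.
e.g. "jjeccjfj" and "jjecfocffof" share the prefix "jjec" of length 4; no pair shares a longer one.
Longest shared-prefix length: 4

4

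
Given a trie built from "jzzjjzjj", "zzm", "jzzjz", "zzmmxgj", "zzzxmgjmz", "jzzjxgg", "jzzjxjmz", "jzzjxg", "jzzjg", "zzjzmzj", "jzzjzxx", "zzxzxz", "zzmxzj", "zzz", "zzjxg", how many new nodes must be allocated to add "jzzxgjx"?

4

"jzz" is already a path in the trie; the remaining "xgjx" must be added.
New nodes needed: |"jzzxgjx"| − 3 = 7 − 3 = 4.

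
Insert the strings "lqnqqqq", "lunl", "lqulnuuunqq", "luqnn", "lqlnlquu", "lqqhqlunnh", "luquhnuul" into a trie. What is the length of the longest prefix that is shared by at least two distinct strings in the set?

Equivalently: take the maximum, over all pairs, of their longest common prefix length.
"luqnn" and "luquhnuul" agree on "luq" (3 characters) before diverging; nothing deeper is shared.
Longest shared-prefix length: 3

3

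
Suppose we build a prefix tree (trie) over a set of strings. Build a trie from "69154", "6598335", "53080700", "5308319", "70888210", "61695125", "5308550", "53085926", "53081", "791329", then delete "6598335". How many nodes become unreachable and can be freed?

6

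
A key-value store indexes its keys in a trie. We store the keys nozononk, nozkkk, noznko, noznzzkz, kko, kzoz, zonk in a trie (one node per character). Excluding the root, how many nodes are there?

28

Trie structure (* marks end of a word):
(root)
├─ k
│  ├─ k
│  │  └─ o *
│  └─ z
│     └─ o
│        └─ z *
├─ n
│  └─ o
│     └─ z
│        ├─ k
│        │  └─ k
│        │     └─ k *
│        ├─ n
│        │  ├─ k
│        │  │  └─ o *
│        │  └─ z
│        │     └─ z
│        │        └─ k
│        │           └─ z *
│        └─ o
│           └─ n
│              └─ o
│                 └─ n
│                    └─ k *
└─ z
   └─ o
      └─ n
         └─ k *
Counting every labelled node above: 28.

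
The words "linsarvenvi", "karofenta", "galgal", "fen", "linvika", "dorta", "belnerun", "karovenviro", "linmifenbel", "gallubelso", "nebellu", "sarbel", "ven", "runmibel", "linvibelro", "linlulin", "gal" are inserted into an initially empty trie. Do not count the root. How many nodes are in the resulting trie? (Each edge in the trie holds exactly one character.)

Count nodes per top-level branch (shared prefixes stored once):
  'b'-branch (belnerun): 8 nodes
  'd'-branch (dorta): 5 nodes
  'f'-branch (fen): 3 nodes
  'g'-branch (gal, galgal, gallubelso): 13 nodes
  'k'-branch (karofenta, karovenviro): 16 nodes
  'l'-branch (linlulin, linmifenbel, linsarvenvi, linvibelro, linvika): 33 nodes
  'n'-branch (nebellu): 7 nodes
  'r'-branch (runmibel): 8 nodes
  's'-branch (sarbel): 6 nodes
  'v'-branch (ven): 3 nodes
Sum: 102

102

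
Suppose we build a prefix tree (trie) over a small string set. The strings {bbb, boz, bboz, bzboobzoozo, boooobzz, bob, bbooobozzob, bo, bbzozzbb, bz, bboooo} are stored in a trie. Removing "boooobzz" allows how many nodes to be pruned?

6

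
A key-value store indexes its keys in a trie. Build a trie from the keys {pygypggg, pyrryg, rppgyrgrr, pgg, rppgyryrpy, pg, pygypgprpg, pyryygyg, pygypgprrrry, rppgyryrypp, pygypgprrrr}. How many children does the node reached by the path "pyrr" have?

1

The children of the "pyrr" node are the distinct next characters among strings starting with "pyrr".
Distinct next characters after "pyrr": y.
That node has 1 child edge.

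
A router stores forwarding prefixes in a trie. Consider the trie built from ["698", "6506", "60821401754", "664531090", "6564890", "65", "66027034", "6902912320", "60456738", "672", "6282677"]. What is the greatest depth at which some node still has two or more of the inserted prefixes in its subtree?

2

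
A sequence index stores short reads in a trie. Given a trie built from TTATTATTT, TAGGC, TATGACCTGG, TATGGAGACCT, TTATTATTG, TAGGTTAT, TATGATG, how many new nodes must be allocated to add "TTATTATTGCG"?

The longest prefix of "TTATTATTGCG" already in the trie is "TTATTATTG" (length 9).
So 11 − 9 = 2 new nodes.

2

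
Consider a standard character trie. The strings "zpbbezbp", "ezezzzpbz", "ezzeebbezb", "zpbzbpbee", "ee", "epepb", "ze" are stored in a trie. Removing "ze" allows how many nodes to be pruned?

1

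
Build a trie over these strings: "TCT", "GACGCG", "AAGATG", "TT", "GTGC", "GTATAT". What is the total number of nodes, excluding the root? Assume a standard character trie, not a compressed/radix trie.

23

For each word, the new-node count is its length minus the longest prefix already in the trie:
  "TCT" → 3 new (T, C, T)
  "GACGCG" → 6 new (G, A, C, G, C, G)
  "AAGATG" → 6 new (A, A, G, A, T, G)
  "TT" → prefix "T" already present; 1 new (T)
  "GTGC" → prefix "G" already present; 3 new (T, G, C)
  "GTATAT" → prefix "GT" already present; 4 new (A, T, A, T)
Total nodes = 3 + 6 + 6 + 1 + 3 + 4 = 23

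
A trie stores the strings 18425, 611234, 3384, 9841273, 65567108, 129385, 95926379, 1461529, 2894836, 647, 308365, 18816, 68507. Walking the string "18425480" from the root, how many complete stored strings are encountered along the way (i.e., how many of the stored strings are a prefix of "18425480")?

Check each prefix of "18425480" against the stored set — each match is an end-marker on the path.
Prefixes of the query that are stored words: "18425"
Count: 1

1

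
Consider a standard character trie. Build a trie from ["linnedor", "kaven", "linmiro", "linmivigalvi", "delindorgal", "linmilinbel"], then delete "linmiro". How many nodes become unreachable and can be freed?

2

A node on "linmiro"'s path can go only if nothing else ends at it or branches off below it.
The suffix "ro" (2 nodes) is used only by "linmiro"; the node for "linmi" still has the child "v", so pruning stops there.
Nodes removed: 2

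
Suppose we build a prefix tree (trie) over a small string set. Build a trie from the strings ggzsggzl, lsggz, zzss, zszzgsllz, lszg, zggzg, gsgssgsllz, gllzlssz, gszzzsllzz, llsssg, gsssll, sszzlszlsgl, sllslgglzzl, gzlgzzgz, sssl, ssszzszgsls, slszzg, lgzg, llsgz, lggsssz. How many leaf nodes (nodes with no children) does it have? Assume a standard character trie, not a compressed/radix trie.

A leaf is a node with no children — equivalently, the end of a word that is not a proper prefix of any other stored word.
Those words: "ggzsggzl", "gllzlssz", "gsgssgsllz", "gsssll", "gszzzsllzz", "gzlgzzgz", "lggsssz", "lgzg", "llsgz", "llsssg", "lsggz", "lszg", "sllslgglzzl", "slszzg", "sssl", "ssszzszgsls", "sszzlszlsgl", "zggzg", "zszzgsllz", "zzss"
Leaf count: 20

20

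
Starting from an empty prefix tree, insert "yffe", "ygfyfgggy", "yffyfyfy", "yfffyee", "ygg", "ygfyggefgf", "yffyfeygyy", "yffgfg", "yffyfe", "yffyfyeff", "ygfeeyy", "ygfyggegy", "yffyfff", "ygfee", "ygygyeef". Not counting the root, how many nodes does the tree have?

Count nodes per top-level branch (shared prefixes stored once):
  'y'-branch (yffe, yfffyee, yffgfg, yffyfe, yffyfeygyy, yffyfff, yffyfyeff, yffyfyfy, ygfee, ygfeeyy, ygfyfgggy, ygfyggefgf, ygfyggegy, ygg, ygygyeef): 53 nodes
Sum: 53

53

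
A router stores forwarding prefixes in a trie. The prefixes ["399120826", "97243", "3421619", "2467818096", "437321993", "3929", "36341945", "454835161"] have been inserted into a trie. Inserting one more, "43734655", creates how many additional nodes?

4

"4373" is already a path in the trie; the remaining "4655" must be added.
Each of the 4 remaining characters creates one node.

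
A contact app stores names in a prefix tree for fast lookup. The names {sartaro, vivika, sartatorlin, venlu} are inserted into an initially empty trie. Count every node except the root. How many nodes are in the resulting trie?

23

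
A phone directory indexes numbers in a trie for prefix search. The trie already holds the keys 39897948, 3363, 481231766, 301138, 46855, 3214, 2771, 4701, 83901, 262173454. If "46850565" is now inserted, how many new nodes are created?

4

"4685" is already a path in the trie; the remaining "0565" must be added.
New nodes needed: |"46850565"| − 4 = 8 − 4 = 4.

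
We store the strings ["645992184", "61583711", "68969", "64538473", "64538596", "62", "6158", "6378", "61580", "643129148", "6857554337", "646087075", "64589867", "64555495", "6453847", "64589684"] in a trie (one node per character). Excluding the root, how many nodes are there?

68

Trace insertions, counting only characters that open a new branch:
  "645992184" → 9 new (6, 4, 5, 9, 9, 2, 1, 8, 4)
  "61583711" → prefix "6" already present; 7 new (1, 5, 8, 3, 7, 1, 1)
  "68969" → prefix "6" already present; 4 new (8, 9, 6, 9)
  "64538473" → prefix "645" already present; 5 new (3, 8, 4, 7, 3)
  "64538596" → prefix "64538" already present; 3 new (5, 9, 6)
  "62" → prefix "6" already present; 1 new (2)
  "6158" → prefix "6158" already present; 0 new (none)
  "6378" → prefix "6" already present; 3 new (3, 7, 8)
  "61580" → prefix "6158" already present; 1 new (0)
  "643129148" → prefix "64" already present; 7 new (3, 1, 2, 9, 1, 4, 8)
  "6857554337" → prefix "68" already present; 8 new (5, 7, 5, 5, 4, 3, 3, 7)
  "646087075" → prefix "64" already present; 7 new (6, 0, 8, 7, 0, 7, 5)
  "64589867" → prefix "645" already present; 5 new (8, 9, 8, 6, 7)
  "64555495" → prefix "645" already present; 5 new (5, 5, 4, 9, 5)
  "6453847" → prefix "6453847" already present; 0 new (none)
  "64589684" → prefix "64589" already present; 3 new (6, 8, 4)
Total nodes = 9 + 7 + 4 + 5 + 3 + 1 + 0 + 3 + 1 + 7 + 8 + 7 + 5 + 5 + 0 + 3 = 68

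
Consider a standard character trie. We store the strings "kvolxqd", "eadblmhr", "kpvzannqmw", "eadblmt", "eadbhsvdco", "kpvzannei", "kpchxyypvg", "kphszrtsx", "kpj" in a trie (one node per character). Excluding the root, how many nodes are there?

49

Count nodes per top-level branch (shared prefixes stored once):
  'e'-branch (eadbhsvdco, eadblmhr, eadblmt): 15 nodes
  'k'-branch (kpchxyypvg, kphszrtsx, kpj, kpvzannei, kpvzannqmw, kvolxqd): 34 nodes
Sum: 49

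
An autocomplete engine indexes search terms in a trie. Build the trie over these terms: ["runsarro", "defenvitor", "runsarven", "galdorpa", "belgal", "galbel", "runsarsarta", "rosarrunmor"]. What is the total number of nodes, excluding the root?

Insert word by word; a character creates a node only if that edge doesn't already exist:
  "runsarro" → 8 new (r, u, n, s, a, r, r, o)
  "defenvitor" → 10 new (d, e, f, e, n, v, i, t, o, r)
  "runsarven" → prefix "runsar" already present; 3 new (v, e, n)
  "galdorpa" → 8 new (g, a, l, d, o, r, p, a)
  "belgal" → 6 new (b, e, l, g, a, l)
  "galbel" → prefix "gal" already present; 3 new (b, e, l)
  "runsarsarta" → prefix "runsar" already present; 5 new (s, a, r, t, a)
  "rosarrunmor" → prefix "r" already present; 10 new (o, s, a, r, r, u, n, m, o, r)
Total nodes = 8 + 10 + 3 + 8 + 6 + 3 + 5 + 10 = 53

53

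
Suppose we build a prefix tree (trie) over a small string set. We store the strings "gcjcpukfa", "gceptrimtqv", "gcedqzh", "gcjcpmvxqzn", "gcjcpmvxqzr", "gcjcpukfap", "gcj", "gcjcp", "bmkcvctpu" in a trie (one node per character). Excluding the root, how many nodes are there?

39

Count nodes per top-level branch (shared prefixes stored once):
  'b'-branch (bmkcvctpu): 9 nodes
  'g'-branch (gcedqzh, gceptrimtqv, gcj, gcjcp, gcjcpmvxqzn, gcjcpmvxqzr, gcjcpukfa, gcjcpukfap): 30 nodes
Sum: 39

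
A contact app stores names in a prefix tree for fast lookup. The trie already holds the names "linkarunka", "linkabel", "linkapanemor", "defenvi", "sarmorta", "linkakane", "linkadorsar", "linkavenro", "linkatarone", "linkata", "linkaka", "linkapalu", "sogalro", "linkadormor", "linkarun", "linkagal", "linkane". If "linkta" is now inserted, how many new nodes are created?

The longest prefix of "linkta" already in the trie is "link" (length 4).
Each of the 2 remaining characters creates one node.

2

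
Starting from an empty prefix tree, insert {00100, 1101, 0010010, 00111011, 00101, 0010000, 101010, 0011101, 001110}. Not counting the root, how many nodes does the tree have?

Trace insertions, counting only characters that open a new branch:
  "00100" → 5 new (0, 0, 1, 0, 0)
  "1101" → 4 new (1, 1, 0, 1)
  "0010010" → prefix "00100" already present; 2 new (1, 0)
  "00111011" → prefix "001" already present; 5 new (1, 1, 0, 1, 1)
  "00101" → prefix "0010" already present; 1 new (1)
  "0010000" → prefix "00100" already present; 2 new (0, 0)
  "101010" → prefix "1" already present; 5 new (0, 1, 0, 1, 0)
  "0011101" → prefix "0011101" already present; 0 new (none)
  "001110" → prefix "001110" already present; 0 new (none)
Total nodes = 5 + 4 + 2 + 5 + 1 + 2 + 5 + 0 + 0 = 24

24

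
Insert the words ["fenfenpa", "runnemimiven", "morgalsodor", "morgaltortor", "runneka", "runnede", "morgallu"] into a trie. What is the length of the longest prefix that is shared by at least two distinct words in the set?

Equivalently: take the maximum, over all pairs, of their longest common prefix length.
"morgallu" and "morgalsodor" agree on "morgal" (6 characters) before diverging; nothing deeper is shared.
Longest shared-prefix length: 6

6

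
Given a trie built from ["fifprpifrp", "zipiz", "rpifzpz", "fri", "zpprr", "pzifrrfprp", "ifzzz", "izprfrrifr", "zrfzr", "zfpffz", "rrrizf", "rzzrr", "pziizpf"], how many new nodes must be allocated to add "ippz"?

Walking "ippz" from the root, the first 1 characters ("i") follow existing edges; "p" is the first miss.
Each of the 3 remaining characters creates one node.

3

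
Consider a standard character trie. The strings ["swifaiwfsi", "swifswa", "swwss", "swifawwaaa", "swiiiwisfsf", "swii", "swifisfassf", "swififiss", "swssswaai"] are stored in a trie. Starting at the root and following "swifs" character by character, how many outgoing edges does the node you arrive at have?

1

Follow the path "swifs" to its node, then look at its outgoing edges.
Distinct next characters after "swifs": w.
That node has 1 child edge.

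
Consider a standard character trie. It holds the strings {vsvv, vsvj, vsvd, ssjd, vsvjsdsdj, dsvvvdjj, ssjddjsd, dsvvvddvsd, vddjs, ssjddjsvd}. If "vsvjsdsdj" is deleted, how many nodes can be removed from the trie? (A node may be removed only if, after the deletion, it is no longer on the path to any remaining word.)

After clearing the end-marker at "vsvjsdsdj", prune upward until reaching a node still needed by another word.
The suffix "sdsdj" (5 nodes) is used only by "vsvjsdsdj"; "vsvj" is itself a stored word, so pruning stops there.
Nodes removed: 5

5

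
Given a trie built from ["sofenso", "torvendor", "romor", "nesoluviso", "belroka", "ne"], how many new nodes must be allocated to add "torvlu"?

The longest prefix of "torvlu" already in the trie is "torv" (length 4).
So 6 − 4 = 2 new nodes.

2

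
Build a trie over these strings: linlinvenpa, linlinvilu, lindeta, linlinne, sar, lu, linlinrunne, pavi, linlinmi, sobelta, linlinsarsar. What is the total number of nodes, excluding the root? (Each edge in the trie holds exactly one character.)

Trace insertions, counting only characters that open a new branch:
  "linlinvenpa" → 11 new (l, i, n, l, i, n, v, e, n, p, a)
  "linlinvilu" → prefix "linlinv" already present; 3 new (i, l, u)
  "lindeta" → prefix "lin" already present; 4 new (d, e, t, a)
  "linlinne" → prefix "linlin" already present; 2 new (n, e)
  "sar" → 3 new (s, a, r)
  "lu" → prefix "l" already present; 1 new (u)
  "linlinrunne" → prefix "linlin" already present; 5 new (r, u, n, n, e)
  "pavi" → 4 new (p, a, v, i)
  "linlinmi" → prefix "linlin" already present; 2 new (m, i)
  "sobelta" → prefix "s" already present; 6 new (o, b, e, l, t, a)
  "linlinsarsar" → prefix "linlin" already present; 6 new (s, a, r, s, a, r)
Total nodes = 11 + 3 + 4 + 2 + 3 + 1 + 5 + 4 + 2 + 6 + 6 = 47

47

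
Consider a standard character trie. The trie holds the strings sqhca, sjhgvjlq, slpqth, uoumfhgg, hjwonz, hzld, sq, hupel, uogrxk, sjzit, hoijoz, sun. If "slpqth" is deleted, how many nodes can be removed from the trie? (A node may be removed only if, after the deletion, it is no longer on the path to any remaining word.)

After clearing the end-marker at "slpqth", prune upward until reaching a node still needed by another word.
The suffix "lpqth" (5 nodes) is used only by "slpqth"; the node for "s" still has the child "q", so pruning stops there.
Nodes removed: 5

5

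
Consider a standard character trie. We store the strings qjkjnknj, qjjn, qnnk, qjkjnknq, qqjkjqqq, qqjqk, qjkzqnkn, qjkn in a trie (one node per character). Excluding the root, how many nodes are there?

29

Count nodes per top-level branch (shared prefixes stored once):
  'q'-branch (qjjn, qjkjnknj, qjkjnknq, qjkn, qjkzqnkn, qnnk, qqjkjqqq, qqjqk): 29 nodes
Sum: 29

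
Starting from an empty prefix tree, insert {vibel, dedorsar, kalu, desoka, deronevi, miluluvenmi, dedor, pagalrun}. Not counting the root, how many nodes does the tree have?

46

Trace insertions, counting only characters that open a new branch:
  "vibel" → 5 new (v, i, b, e, l)
  "dedorsar" → 8 new (d, e, d, o, r, s, a, r)
  "kalu" → 4 new (k, a, l, u)
  "desoka" → prefix "de" already present; 4 new (s, o, k, a)
  "deronevi" → prefix "de" already present; 6 new (r, o, n, e, v, i)
  "miluluvenmi" → 11 new (m, i, l, u, l, u, v, e, n, m, i)
  "dedor" → prefix "dedor" already present; 0 new (none)
  "pagalrun" → 8 new (p, a, g, a, l, r, u, n)
Total nodes = 5 + 8 + 4 + 4 + 6 + 11 + 0 + 8 = 46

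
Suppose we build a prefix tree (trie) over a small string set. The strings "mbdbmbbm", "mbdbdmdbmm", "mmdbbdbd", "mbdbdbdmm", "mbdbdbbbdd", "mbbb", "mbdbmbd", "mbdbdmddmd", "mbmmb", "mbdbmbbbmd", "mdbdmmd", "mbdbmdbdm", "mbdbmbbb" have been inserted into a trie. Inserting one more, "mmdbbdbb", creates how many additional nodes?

1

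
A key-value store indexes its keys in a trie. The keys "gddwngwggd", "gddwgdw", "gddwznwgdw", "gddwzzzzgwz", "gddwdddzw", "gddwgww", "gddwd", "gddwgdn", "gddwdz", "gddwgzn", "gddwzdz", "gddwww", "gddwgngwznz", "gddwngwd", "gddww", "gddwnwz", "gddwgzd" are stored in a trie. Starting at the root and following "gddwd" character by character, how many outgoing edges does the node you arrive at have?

The children of the "gddwd" node are the distinct next characters among strings starting with "gddwd".
Characters that immediately follow "gddwd" among the stored strings: {d, z}.
That node has 2 child edges.

2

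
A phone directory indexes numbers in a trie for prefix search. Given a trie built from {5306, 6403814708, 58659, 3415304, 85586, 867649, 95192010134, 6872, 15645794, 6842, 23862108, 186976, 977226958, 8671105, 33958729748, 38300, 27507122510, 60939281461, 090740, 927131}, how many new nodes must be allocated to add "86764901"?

2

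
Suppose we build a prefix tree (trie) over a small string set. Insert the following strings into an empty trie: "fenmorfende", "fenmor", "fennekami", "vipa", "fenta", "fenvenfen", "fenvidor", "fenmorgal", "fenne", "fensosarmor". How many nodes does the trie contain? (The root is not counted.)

Trace insertions, counting only characters that open a new branch:
  "fenmorfende" → 11 new (f, e, n, m, o, r, f, e, n, d, e)
  "fenmor" → prefix "fenmor" already present; 0 new (none)
  "fennekami" → prefix "fen" already present; 6 new (n, e, k, a, m, i)
  "vipa" → 4 new (v, i, p, a)
  "fenta" → prefix "fen" already present; 2 new (t, a)
  "fenvenfen" → prefix "fen" already present; 6 new (v, e, n, f, e, n)
  "fenvidor" → prefix "fenv" already present; 4 new (i, d, o, r)
  "fenmorgal" → prefix "fenmor" already present; 3 new (g, a, l)
  "fenne" → prefix "fenne" already present; 0 new (none)
  "fensosarmor" → prefix "fen" already present; 8 new (s, o, s, a, r, m, o, r)
Total nodes = 11 + 0 + 6 + 4 + 2 + 6 + 4 + 3 + 0 + 8 = 44

44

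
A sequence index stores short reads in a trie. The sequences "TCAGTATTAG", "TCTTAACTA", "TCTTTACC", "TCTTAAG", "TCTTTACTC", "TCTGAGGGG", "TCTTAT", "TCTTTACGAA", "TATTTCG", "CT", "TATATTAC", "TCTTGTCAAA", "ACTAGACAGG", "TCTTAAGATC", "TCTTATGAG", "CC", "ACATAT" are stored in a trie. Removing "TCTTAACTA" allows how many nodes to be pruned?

3

A node on "TCTTAACTA"'s path can go only if nothing else ends at it or branches off below it.
The suffix "CTA" (3 nodes) is used only by "TCTTAACTA"; the node for "TCTTAA" still has the child "G", so pruning stops there.
Nodes removed: 3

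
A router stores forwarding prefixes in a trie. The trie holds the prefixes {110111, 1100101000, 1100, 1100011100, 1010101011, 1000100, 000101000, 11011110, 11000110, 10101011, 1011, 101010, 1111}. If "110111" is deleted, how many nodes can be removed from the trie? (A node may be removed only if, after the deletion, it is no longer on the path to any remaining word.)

A node on "110111"'s path can go only if nothing else ends at it or branches off below it.
Every node on "110111" is still needed (e.g. by "11011110"), so nothing is freed.
Nodes removed: 0

0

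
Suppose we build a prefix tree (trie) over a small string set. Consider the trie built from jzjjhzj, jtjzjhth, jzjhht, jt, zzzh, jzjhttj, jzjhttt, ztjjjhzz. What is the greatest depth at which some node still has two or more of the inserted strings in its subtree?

6

Look for the deepest trie node that still has at least two words in its subtree.
e.g. "jzjhttj" and "jzjhttt" share the prefix "jzjhtt" of length 6; no pair shares a longer one.
Longest shared-prefix length: 6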